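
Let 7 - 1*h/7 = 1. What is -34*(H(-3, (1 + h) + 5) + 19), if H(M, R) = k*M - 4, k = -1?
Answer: -612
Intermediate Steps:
h = 42 (h = 49 - 7*1 = 49 - 7 = 42)
H(M, R) = -4 - M (H(M, R) = -M - 4 = -4 - M)
-34*(H(-3, (1 + h) + 5) + 19) = -34*((-4 - 1*(-3)) + 19) = -34*((-4 + 3) + 19) = -34*(-1 + 19) = -34*18 = -612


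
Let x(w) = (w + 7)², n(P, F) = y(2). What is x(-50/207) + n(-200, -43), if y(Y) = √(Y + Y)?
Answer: 2042899/42849 ≈ 47.677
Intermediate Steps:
y(Y) = √2*√Y (y(Y) = √(2*Y) = √2*√Y)
n(P, F) = 2 (n(P, F) = √2*√2 = 2)
x(w) = (7 + w)²
x(-50/207) + n(-200, -43) = (7 - 50/207)² + 2 = (1399/207)² + 2 = 1957201/42849 + 2 = 2042899/42849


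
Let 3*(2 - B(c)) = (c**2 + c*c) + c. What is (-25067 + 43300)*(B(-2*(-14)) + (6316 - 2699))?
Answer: 56285271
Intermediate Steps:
B(c) = 2 - 2*c**2/3 - c/3 (B(c) = 2 - ((c**2 + c*c) + c)/3 = 2 - ((c**2 + c**2) + c)/3 = 2 - (2*c**2 + c)/3 = 2 - (c + 2*c**2)/3 = 2 + (-2*c**2/3 - c/3) = 2 - 2*c**2/3 - c/3)
(-25067 + 43300)*(B(-2*(-14)) + (6316 - 2699)) = (-25067 + 43300)*((2 - 2*(-2*(-14))**2/3 - (-2)*(-14)/3) + (6316 - 2699)) = 18233*((2 - 2/3*28**2 - 1/3*28) + 3617) = 18233*((2 - 2/3*784 - 28/3) + 3617) = 18233*((2 - 1568/3 - 28/3) + 3617) = 18233*(-530 + 3617) = 18233*3087 = 56285271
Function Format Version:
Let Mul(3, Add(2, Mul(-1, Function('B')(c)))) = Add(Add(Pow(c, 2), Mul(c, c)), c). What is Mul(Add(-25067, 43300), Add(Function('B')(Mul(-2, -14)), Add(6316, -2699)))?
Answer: 56285271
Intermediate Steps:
Function('B')(c) = Add(2, Mul(Rational(-2, 3), Pow(c, 2)), Mul(Rational(-1, 3), c)) (Function('B')(c) = Add(2, Mul(Rational(-1, 3), Add(Add(Pow(c, 2), Mul(c, c)), c))) = Add(2, Mul(Rational(-1, 3), Add(Add(Pow(c, 2), Pow(c, 2)), c))) = Add(2, Mul(Rational(-1, 3), Add(Mul(2, Pow(c, 2)), c))) = Add(2, Mul(Rational(-1, 3), Add(c, Mul(2, Pow(c, 2))))) = Add(2, Add(Mul(Rational(-2, 3), Pow(c, 2)), Mul(Rational(-1, 3), c))) = Add(2, Mul(Rational(-2, 3), Pow(c, 2)), Mul(Rational(-1, 3), c)))
Mul(Add(-25067, 43300), Add(Function('B')(Mul(-2, -14)), Add(6316, -2699))) = Mul(Add(-25067, 43300), Add(Add(2, Mul(Rational(-2, 3), Pow(Mul(-2, -14), 2)), Mul(Rational(-1, 3), Mul(-2, -14))), Add(6316, -2699))) = Mul(18233, Add(Add(2, Mul(Rational(-2, 3), Pow(28, 2)), Mul(Rational(-1, 3), 28)), 3617)) = Mul(18233, Add(Add(2, Mul(Rational(-2, 3), 784), Rational(-28, 3)), 3617)) = Mul(18233, Add(Add(2, Rational(-1568, 3), Rational(-28, 3)), 3617)) = Mul(18233, Add(-530, 3617)) = Mul(18233, 3087) = 56285271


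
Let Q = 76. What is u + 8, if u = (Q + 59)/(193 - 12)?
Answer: 1583/181 ≈ 8.7458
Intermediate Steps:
u = 135/181 (u = (76 + 59)/(193 - 12) = 135/181 ≈ 0.74586)
u + 8 = 135/181 + 8 = 1583/181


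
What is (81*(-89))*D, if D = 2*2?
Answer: -28836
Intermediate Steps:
D = 4
(81*(-89))*D = (81*(-89))*4 = -7209*4 = -28836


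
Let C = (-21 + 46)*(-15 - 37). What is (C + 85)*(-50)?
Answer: 60750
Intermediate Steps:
C = -1300 (C = 25*(-52) = -1300)
(C + 85)*(-50) = (-1300 + 85)*(-50) = -1215*(-50) = 60750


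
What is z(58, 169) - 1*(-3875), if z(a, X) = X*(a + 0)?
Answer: 13677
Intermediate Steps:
z(a, X) = X*a
z(58, 169) - 1*(-3875) = 169*58 - 1*(-3875) = 9802 + 3875 = 13677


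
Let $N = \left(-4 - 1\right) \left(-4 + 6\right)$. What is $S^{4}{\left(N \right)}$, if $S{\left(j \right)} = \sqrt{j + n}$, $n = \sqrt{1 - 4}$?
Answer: $\left(10 - i \sqrt{3}\right)^{2} \approx 97.0 - 34.641 i$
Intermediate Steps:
$N = -10$ ($N = \left(-5\right) 2 = -10$)
$n = i \sqrt{3}$ ($n = \sqrt{-3} = i \sqrt{3} \approx 1.732 i$)
$S{\left(j \right)} = \sqrt{j + i \sqrt{3}}$
$S^{4}{\left(N \right)} = \left(\sqrt{-10 + i \sqrt{3}}\right)^{4} = \left(-10 + i \sqrt{3}\right)^{2}$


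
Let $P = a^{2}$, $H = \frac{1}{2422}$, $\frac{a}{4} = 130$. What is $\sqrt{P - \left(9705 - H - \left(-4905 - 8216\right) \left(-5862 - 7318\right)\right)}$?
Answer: $\frac{\sqrt{1015979204772322}}{2422} \approx 13160.0$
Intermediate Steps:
$a = 520$ ($a = 4 \cdot 130 = 520$)
$H = \frac{1}{2422} \approx 0.00041288$
$P = 270400$ ($P = 520^{2} = 270400$)
$\sqrt{P - \left(9705 - H - \left(-4905 - 8216\right) \left(-5862 - 7318\right)\right)} = \sqrt{270400 - \left(\frac{23505509}{2422} - \left(-4905 - 8216\right) \left(-5862 - 7318\right)\right)} = \sqrt{270400 + \left(\left(\left(-13121\right) \left(-13180\right) - 9705\right) + \frac{1}{2422}\right)} = \sqrt{270400 + \left(\left(172934780 - 9705\right) + \frac{1}{2422}\right)} = \sqrt{270400 + \left(172925075 + \frac{1}{2422}\right)} = \sqrt{270400 + \frac{418824531651}{2422}} = \sqrt{\frac{419479440451}{2422}} = \frac{\sqrt{1015979204772322}}{2422}$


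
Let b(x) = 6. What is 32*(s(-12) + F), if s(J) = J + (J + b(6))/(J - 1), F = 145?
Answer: 55520/13 ≈ 4270.8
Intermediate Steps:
s(J) = J + (6 + J)/(-1 + J) (s(J) = J + (J + 6)/(J - 1) = J + (6 + J)/(-1 + J))
32*(s(-12) + F) = 32*((6 + (-12)²)/(-1 - 12) + 145) = 32*((6 + 144)/(-13) + 145) = 32*(-1/13*150 + 145) = 32*(-150/13 + 145) = 32*(1735/13) = 55520/13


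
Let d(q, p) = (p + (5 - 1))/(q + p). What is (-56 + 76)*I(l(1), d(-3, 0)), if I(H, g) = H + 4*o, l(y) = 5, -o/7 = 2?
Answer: -1020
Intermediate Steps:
o = -14 (o = -7*2 = -14)
d(q, p) = (4 + p)/(p + q) (d(q, p) = (p + 4)/(p + q) = (4 + p)/(p + q))
I(H, g) = -56 + H (I(H, g) = H + 4*(-14) = H - 56 = -56 + H)
(-56 + 76)*I(l(1), d(-3, 0)) = (-56 + 76)*(-56 + 5) = 20*(-51) = -1020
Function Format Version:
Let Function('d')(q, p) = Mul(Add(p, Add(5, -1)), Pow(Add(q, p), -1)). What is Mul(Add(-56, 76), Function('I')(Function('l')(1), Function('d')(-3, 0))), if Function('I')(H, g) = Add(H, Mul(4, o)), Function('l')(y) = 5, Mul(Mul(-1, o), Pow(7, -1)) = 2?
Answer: -1020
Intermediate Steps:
o = -14 (o = Mul(-7, 2) = -14)
Function('d')(q, p) = Mul(Pow(Add(p, q), -1), Add(4, p)) (Function('d')(q, p) = Mul(Add(p, 4), Pow(Add(p, q), -1)) = Mul(Add(4, p), Pow(Add(p, q), -1)) = Mul(Pow(Add(p, q), -1), Add(4, p)))
Function('I')(H, g) = Add(-56, H) (Function('I')(H, g) = Add(H, Mul(4, -14)) = Add(H, -56) = Add(-56, H))
Mul(Add(-56, 76), Function('I')(Function('l')(1), Function('d')(-3, 0))) = Mul(Add(-56, 76), Add(-56, 5)) = Mul(20, -51) = -1020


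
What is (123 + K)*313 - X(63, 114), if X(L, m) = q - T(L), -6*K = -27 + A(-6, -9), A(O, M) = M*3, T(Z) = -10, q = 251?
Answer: 41055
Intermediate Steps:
A(O, M) = 3*M
K = 9 (K = -(-27 + 3*(-9))/6 = -(-27 - 27)/6 = -⅙*(-54) = 9)
X(L, m) = 261 (X(L, m) = 251 - 1*(-10) = 251 + 10 = 261)
(123 + K)*313 - X(63, 114) = (123 + 9)*313 - 1*261 = 132*313 - 261 = 41316 - 261 = 41055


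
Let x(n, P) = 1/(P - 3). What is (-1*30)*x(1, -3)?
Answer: 5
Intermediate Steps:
x(n, P) = 1/(-3 + P)
(-1*30)*x(1, -3) = (-1*30)/(-3 - 3) = -30/(-6) = -30*(-1/6) = 5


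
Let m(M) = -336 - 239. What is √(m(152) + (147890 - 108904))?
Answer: √38411 ≈ 195.99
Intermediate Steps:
m(M) = -575
√(m(152) + (147890 - 108904)) = √(-575 + (147890 - 108904)) = √(-575 + 38986) = √38411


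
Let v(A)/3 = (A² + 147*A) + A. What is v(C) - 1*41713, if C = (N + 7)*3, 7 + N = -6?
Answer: -48733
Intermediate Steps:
N = -13 (N = -7 - 6 = -13)
C = -18 (C = (-13 + 7)*3 = -6*3 = -18)
v(A) = 3*A² + 444*A (v(A) = 3*((A² + 147*A) + A) = 3*(A² + 148*A) = 3*A² + 444*A)
v(C) - 1*41713 = 3*(-18)*(148 - 18) - 1*41713 = 3*(-18)*130 - 41713 = -7020 - 41713 = -48733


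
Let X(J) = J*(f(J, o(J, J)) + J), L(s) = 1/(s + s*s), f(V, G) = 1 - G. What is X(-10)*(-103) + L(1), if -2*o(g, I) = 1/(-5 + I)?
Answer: -55823/6 ≈ -9303.8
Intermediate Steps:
o(g, I) = -1/(2*(-5 + I))
L(s) = 1/(s + s²)
X(J) = J*(1 + J + 1/(-10 + 2*J)) (X(J) = J*((1 - (-1)/(-10 + 2*J)) + J) = J*((1 + 1/(-10 + 2*J)) + J) = J*(1 + J + 1/(-10 + 2*J)))
X(-10)*(-103) + L(1) = ((½)*(-10)*(1 + 2*(1 - 10)*(-5 - 10))/(-5 - 10))*(-103) + 1/(1*(1 + 1)) = ((½)*(-10)*(1 + 2*(-9)*(-15))/(-15))*(-103) + 1/2 = ((½)*(-10)*(-1/15)*(1 + 270))*(-103) + 1*(½) = ((½)*(-10)*(-1/15)*271)*(-103) + ½ = (271/3)*(-103) + ½ = -27913/3 + ½ = -55823/6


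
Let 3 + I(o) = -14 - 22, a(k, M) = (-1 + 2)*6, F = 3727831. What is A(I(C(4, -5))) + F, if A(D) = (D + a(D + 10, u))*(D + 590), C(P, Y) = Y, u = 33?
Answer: 3709648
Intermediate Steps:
a(k, M) = 6 (a(k, M) = 1*6 = 6)
I(o) = -39 (I(o) = -3 + (-14 - 22) = -3 - 36 = -39)
A(D) = (6 + D)*(590 + D) (A(D) = (D + 6)*(D + 590) = (6 + D)*(590 + D))
A(I(C(4, -5))) + F = (3540 + (-39)² + 596*(-39)) + 3727831 = (3540 + 1521 - 23244) + 3727831 = -18183 + 3727831 = 3709648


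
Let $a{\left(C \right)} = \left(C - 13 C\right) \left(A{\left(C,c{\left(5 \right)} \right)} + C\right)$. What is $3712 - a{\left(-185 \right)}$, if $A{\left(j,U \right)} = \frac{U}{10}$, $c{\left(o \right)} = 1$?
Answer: $414190$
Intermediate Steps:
$A{\left(j,U \right)} = \frac{U}{10}$ ($A{\left(j,U \right)} = U \frac{1}{10} = \frac{U}{10}$)
$a{\left(C \right)} = - 12 C \left(\frac{1}{10} + C\right)$ ($a{\left(C \right)} = \left(C - 13 C\right) \left(\frac{1}{10} \cdot 1 + C\right) = - 12 C \left(\frac{1}{10} + C\right)$)
$3712 - a{\left(-185 \right)} = 3712 - \left(- \frac{6}{5}\right) \left(-185\right) \left(1 + 10 \left(-185\right)\right) = 3712 - \left(- \frac{6}{5}\right) \left(-185\right) \left(1 - 1850\right) = 3712 - \left(- \frac{6}{5}\right) \left(-185\right) \left(-1849\right) = 3712 - -410478 = 3712 + 410478 = 414190$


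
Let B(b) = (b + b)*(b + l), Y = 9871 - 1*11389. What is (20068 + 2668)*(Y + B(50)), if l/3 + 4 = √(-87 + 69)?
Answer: 51883552 + 20462400*I*√2 ≈ 5.1884e+7 + 2.8938e+7*I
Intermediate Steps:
Y = -1518 (Y = 9871 - 11389 = -1518)
l = -12 + 9*I*√2 (l = -12 + 3*√(-87 + 69) = -12 + 3*√(-18) = -12 + 3*(3*I*√2) = -12 + 9*I*√2 ≈ -12.0 + 12.728*I)
B(b) = 2*b*(-12 + b + 9*I*√2) (B(b) = (b + b)*(b + (-12 + 9*I*√2)) = (2*b)*(-12 + b + 9*I*√2) = 2*b*(-12 + b + 9*I*√2))
(20068 + 2668)*(Y + B(50)) = (20068 + 2668)*(-1518 + 2*50*(-12 + 50 + 9*I*√2)) = 22736*(-1518 + 2*50*(38 + 9*I*√2)) = 22736*(-1518 + (3800 + 900*I*√2)) = 22736*(2282 + 900*I*√2) = 51883552 + 20462400*I*√2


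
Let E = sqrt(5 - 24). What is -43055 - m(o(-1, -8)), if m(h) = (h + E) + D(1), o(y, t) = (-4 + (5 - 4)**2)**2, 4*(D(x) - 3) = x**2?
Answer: -172269/4 - I*sqrt(19) ≈ -43067.0 - 4.3589*I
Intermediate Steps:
D(x) = 3 + x**2/4
E = I*sqrt(19) (E = sqrt(-19) = I*sqrt(19) ≈ 4.3589*I)
o(y, t) = 9 (o(y, t) = (-4 + 1**2)**2 = (-4 + 1)**2 = (-3)**2 = 9)
m(h) = 13/4 + h + I*sqrt(19) (m(h) = (h + I*sqrt(19)) + (3 + (1/4)*1**2) = (h + I*sqrt(19)) + (3 + (1/4)*1) = (h + I*sqrt(19)) + (3 + 1/4) = (h + I*sqrt(19)) + 13/4 = 13/4 + h + I*sqrt(19))
-43055 - m(o(-1, -8)) = -43055 - (13/4 + 9 + I*sqrt(19)) = -43055 - (49/4 + I*sqrt(19)) = -43055 + (-49/4 - I*sqrt(19)) = -172269/4 - I*sqrt(19)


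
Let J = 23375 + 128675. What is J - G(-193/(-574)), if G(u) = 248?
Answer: 151802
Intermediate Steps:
J = 152050
J - G(-193/(-574)) = 152050 - 1*248 = 152050 - 248 = 151802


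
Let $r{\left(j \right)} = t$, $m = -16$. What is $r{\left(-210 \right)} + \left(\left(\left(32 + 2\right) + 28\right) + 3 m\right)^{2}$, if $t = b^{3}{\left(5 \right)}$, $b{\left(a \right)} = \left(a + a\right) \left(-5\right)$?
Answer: $-124804$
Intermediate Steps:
$b{\left(a \right)} = - 10 a$ ($b{\left(a \right)} = 2 a \left(-5\right) = - 10 a$)
$t = -125000$ ($t = \left(\left(-10\right) 5\right)^{3} = \left(-50\right)^{3} = -125000$)
$r{\left(j \right)} = -125000$
$r{\left(-210 \right)} + \left(\left(\left(32 + 2\right) + 28\right) + 3 m\right)^{2} = -125000 + \left(\left(\left(32 + 2\right) + 28\right) + 3 \left(-16\right)\right)^{2} = -125000 + \left(\left(34 + 28\right) - 48\right)^{2} = -125000 + \left(62 - 48\right)^{2} = -125000 + 14^{2} = -125000 + 196 = -124804$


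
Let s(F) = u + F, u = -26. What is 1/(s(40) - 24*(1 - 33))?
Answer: 1/782 ≈ 0.0012788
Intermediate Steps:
s(F) = -26 + F
1/(s(40) - 24*(1 - 33)) = 1/((-26 + 40) - 24*(1 - 33)) = 1/(14 - 24*(-32)) = 1/(14 + 768) = 1/782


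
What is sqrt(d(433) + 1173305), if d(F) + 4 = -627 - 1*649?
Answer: 15*sqrt(5209) ≈ 1082.6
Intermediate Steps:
d(F) = -1280 (d(F) = -4 + (-627 - 1*649) = -4 + (-627 - 649) = -4 - 1276 = -1280)
sqrt(d(433) + 1173305) = sqrt(-1280 + 1173305) = sqrt(1172025) = 15*sqrt(5209)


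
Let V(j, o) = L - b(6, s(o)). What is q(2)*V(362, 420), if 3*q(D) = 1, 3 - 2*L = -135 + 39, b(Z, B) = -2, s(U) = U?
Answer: 103/6 ≈ 17.167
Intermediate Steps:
L = 99/2 (L = 3/2 - (-135 + 39)/2 = 3/2 - 1/2*(-96) = 3/2 + 48 = 99/2 ≈ 49.500)
q(D) = 1/3 (q(D) = (1/3)*1 = 1/3)
V(j, o) = 103/2 (V(j, o) = 99/2 - 1*(-2) = 99/2 + 2 = 103/2)
q(2)*V(362, 420) = (1/3)*(103/2) = 103/6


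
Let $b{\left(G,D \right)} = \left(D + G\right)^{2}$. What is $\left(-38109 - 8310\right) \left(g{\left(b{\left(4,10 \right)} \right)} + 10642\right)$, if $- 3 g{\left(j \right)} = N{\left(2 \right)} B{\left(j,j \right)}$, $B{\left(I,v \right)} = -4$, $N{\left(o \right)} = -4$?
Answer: $-493743430$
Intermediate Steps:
$g{\left(j \right)} = - \frac{16}{3}$ ($g{\left(j \right)} = - \frac{\left(-4\right) \left(-4\right)}{3} = \left(- \frac{1}{3}\right) 16 = - \frac{16}{3}$)
$\left(-38109 - 8310\right) \left(g{\left(b{\left(4,10 \right)} \right)} + 10642\right) = \left(-38109 - 8310\right) \left(- \frac{16}{3} + 10642\right) = \left(-46419\right) \frac{31910}{3} = -493743430$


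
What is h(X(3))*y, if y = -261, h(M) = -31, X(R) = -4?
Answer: 8091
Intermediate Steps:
h(X(3))*y = -31*(-261) = 8091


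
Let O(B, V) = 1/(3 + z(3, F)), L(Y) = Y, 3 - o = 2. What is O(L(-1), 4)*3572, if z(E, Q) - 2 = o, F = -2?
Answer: 1786/3 ≈ 595.33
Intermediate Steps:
o = 1 (o = 3 - 1*2 = 3 - 2 = 1)
z(E, Q) = 3 (z(E, Q) = 2 + 1 = 3)
O(B, V) = 1/6 (O(B, V) = 1/(3 + 3) = 1/6)
O(L(-1), 4)*3572 = (1/6)*3572 = 1786/3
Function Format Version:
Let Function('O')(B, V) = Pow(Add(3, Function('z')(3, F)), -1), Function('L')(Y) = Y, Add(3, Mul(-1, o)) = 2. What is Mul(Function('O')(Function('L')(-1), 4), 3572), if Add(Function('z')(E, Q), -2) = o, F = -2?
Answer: Rational(1786, 3) ≈ 595.33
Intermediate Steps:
o = 1 (o = Add(3, Mul(-1, 2)) = Add(3, -2) = 1)
Function('z')(E, Q) = 3 (Function('z')(E, Q) = Add(2, 1) = 3)
Function('O')(B, V) = Rational(1, 6) (Function('O')(B, V) = Pow(Add(3, 3), -1) = Pow(6, -1) = Rational(1, 6))
Mul(Function('O')(Function('L')(-1), 4), 3572) = Mul(Rational(1, 6), 3572) = Rational(1786, 3)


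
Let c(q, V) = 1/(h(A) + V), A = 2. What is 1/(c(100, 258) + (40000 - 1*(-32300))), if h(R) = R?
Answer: 260/18798001 ≈ 1.3831e-5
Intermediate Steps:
c(q, V) = 1/(2 + V)
1/(c(100, 258) + (40000 - 1*(-32300))) = 1/(1/(2 + 258) + (40000 - 1*(-32300))) = 1/(1/260 + (40000 + 32300)) = 1/(1/260 + 72300) = 1/(18798001/260) = 260/18798001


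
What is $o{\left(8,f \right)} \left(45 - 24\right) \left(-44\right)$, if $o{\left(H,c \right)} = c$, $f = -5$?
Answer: $4620$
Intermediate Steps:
$o{\left(8,f \right)} \left(45 - 24\right) \left(-44\right) = - 5 \left(45 - 24\right) \left(-44\right) = \left(-5\right) 21 \left(-44\right) = \left(-105\right) \left(-44\right) = 4620$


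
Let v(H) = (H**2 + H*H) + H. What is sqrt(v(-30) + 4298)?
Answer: 2*sqrt(1517) ≈ 77.897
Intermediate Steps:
v(H) = H + 2*H**2 (v(H) = (H**2 + H**2) + H = 2*H**2 + H = H + 2*H**2)
sqrt(v(-30) + 4298) = sqrt(-30*(1 + 2*(-30)) + 4298) = sqrt(-30*(1 - 60) + 4298) = sqrt(-30*(-59) + 4298) = sqrt(1770 + 4298) = sqrt(6068) = 2*sqrt(1517)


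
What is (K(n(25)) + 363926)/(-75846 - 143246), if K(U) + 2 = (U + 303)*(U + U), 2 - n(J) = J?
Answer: -87761/54773 ≈ -1.6023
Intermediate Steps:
n(J) = 2 - J
K(U) = -2 + 2*U*(303 + U) (K(U) = -2 + (U + 303)*(U + U) = -2 + (303 + U)*(2*U) = -2 + 2*U*(303 + U))
(K(n(25)) + 363926)/(-75846 - 143246) = ((-2 + 2*(2 - 1*25)**2 + 606*(2 - 1*25)) + 363926)/(-75846 - 143246) = ((-2 + 2*(2 - 25)**2 + 606*(2 - 25)) + 363926)/(-219092) = ((-2 + 2*(-23)**2 + 606*(-23)) + 363926)*(-1/219092) = ((-2 + 2*529 - 13938) + 363926)*(-1/219092) = ((-2 + 1058 - 13938) + 363926)*(-1/219092) = (-12882 + 363926)*(-1/219092) = 351044*(-1/219092) = -87761/54773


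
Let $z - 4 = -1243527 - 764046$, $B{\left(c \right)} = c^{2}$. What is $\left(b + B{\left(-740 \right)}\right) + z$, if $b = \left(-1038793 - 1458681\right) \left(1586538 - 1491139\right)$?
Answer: $-238257982095$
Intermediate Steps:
$b = -238256522126$ ($b = \left(-2497474\right) 95399 = -238256522126$)
$z = -2007569$ ($z = 4 - 2007573 = -2007569$)
$\left(b + B{\left(-740 \right)}\right) + z = \left(-238256522126 + \left(-740\right)^{2}\right) - 2007569 = \left(-238256522126 + 547600\right) - 2007569 = -238255974526 - 2007569 = -238257982095$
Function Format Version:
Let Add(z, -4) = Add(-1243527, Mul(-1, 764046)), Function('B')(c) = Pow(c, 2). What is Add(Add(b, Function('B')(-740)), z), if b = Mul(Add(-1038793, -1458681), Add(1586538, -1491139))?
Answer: -238257982095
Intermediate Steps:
b = -238256522126 (b = Mul(-2497474, 95399) = -238256522126)
z = -2007569 (z = Add(4, Add(-1243527, Mul(-1, 764046))) = Add(4, Add(-1243527, -764046)) = Add(4, -2007573) = -2007569)
Add(Add(b, Function('B')(-740)), z) = Add(Add(-238256522126, Pow(-740, 2)), -2007569) = Add(Add(-238256522126, 547600), -2007569) = Add(-238255974526, -2007569) = -238257982095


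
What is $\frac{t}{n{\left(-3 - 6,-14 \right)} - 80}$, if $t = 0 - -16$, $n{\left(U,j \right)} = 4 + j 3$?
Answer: $- \frac{8}{59} \approx -0.13559$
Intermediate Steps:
$n{\left(U,j \right)} = 4 + 3 j$
$t = 16$ ($t = 0 + 16 = 16$)
$\frac{t}{n{\left(-3 - 6,-14 \right)} - 80} = \frac{1}{\left(4 + 3 \left(-14\right)\right) - 80} \cdot 16 = \frac{1}{\left(4 - 42\right) - 80} \cdot 16 = \frac{1}{-38 - 80} \cdot 16 = \frac{1}{-118} \cdot 16 = \left(- \frac{1}{118}\right) 16 = - \frac{8}{59}$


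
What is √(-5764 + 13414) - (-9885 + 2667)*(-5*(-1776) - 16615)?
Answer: -55831230 + 15*√34 ≈ -5.5831e+7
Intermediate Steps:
√(-5764 + 13414) - (-9885 + 2667)*(-5*(-1776) - 16615) = √7650 - (-7218)*(8880 - 16615) = 15*√34 - (-7218)*(-7735) = 15*√34 - 1*55831230 = 15*√34 - 55831230 = -55831230 + 15*√34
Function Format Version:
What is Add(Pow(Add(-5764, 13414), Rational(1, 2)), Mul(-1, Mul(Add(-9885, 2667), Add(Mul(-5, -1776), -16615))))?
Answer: Add(-55831230, Mul(15, Pow(34, Rational(1, 2)))) ≈ -5.5831e+7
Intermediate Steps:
Add(Pow(Add(-5764, 13414), Rational(1, 2)), Mul(-1, Mul(Add(-9885, 2667), Add(Mul(-5, -1776), -16615)))) = Add(Pow(7650, Rational(1, 2)), Mul(-1, Mul(-7218, Add(8880, -16615)))) = Add(Mul(15, Pow(34, Rational(1, 2))), Mul(-1, Mul(-7218, -7735))) = Add(Mul(15, Pow(34, Rational(1, 2))), Mul(-1, 55831230)) = Add(Mul(15, Pow(34, Rational(1, 2))), -55831230) = Add(-55831230, Mul(15, Pow(34, Rational(1, 2))))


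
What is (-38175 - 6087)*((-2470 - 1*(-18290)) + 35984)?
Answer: -2292948648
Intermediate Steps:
(-38175 - 6087)*((-2470 - 1*(-18290)) + 35984) = -44262*((-2470 + 18290) + 35984) = -44262*(15820 + 35984) = -44262*51804 = -2292948648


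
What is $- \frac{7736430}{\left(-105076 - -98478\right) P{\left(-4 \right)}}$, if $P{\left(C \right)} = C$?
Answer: $- \frac{3868215}{13196} \approx -293.14$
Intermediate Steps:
$- \frac{7736430}{\left(-105076 - -98478\right) P{\left(-4 \right)}} = - \frac{7736430}{\left(-105076 - -98478\right) \left(-4\right)} = - \frac{7736430}{\left(-105076 + 98478\right) \left(-4\right)} = - \frac{7736430}{\left(-6598\right) \left(-4\right)} = - \frac{7736430}{26392} = \left(-7736430\right) \frac{1}{26392} = - \frac{3868215}{13196}$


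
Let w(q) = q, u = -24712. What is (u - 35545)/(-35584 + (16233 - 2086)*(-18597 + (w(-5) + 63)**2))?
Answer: 60257/215536835 ≈ 0.00027957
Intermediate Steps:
(u - 35545)/(-35584 + (16233 - 2086)*(-18597 + (w(-5) + 63)**2)) = (-24712 - 35545)/(-35584 + (16233 - 2086)*(-18597 + (-5 + 63)**2)) = -60257/(-35584 + 14147*(-18597 + 58**2)) = -60257/(-35584 + 14147*(-18597 + 3364)) = -60257/(-35584 + 14147*(-15233)) = -60257/(-35584 - 215501251) = -60257/(-215536835) = -60257*(-1/215536835) = 60257/215536835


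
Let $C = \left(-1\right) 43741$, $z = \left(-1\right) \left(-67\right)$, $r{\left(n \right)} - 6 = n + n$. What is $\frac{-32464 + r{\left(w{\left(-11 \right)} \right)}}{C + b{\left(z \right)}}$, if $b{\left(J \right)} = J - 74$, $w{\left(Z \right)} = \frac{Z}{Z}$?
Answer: $\frac{8114}{10937} \approx 0.74189$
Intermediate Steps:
$w{\left(Z \right)} = 1$
$r{\left(n \right)} = 6 + 2 n$ ($r{\left(n \right)} = 6 + \left(n + n\right) = 6 + 2 n$)
$z = 67$
$b{\left(J \right)} = -74 + J$
$C = -43741$
$\frac{-32464 + r{\left(w{\left(-11 \right)} \right)}}{C + b{\left(z \right)}} = \frac{-32464 + \left(6 + 2 \cdot 1\right)}{-43741 + \left(-74 + 67\right)} = \frac{-32464 + \left(6 + 2\right)}{-43741 - 7} = \frac{-32464 + 8}{-43748} = \left(-32456\right) \left(- \frac{1}{43748}\right) = \frac{8114}{10937}$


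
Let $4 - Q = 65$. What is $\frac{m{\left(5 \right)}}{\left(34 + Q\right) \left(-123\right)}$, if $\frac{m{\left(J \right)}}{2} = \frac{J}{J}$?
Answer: $\frac{2}{3321} \approx 0.00060223$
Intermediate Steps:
$m{\left(J \right)} = 2$ ($m{\left(J \right)} = 2 \frac{J}{J} = 2 \cdot 1 = 2$)
$Q = -61$ ($Q = 4 - 65 = -61$)
$\frac{m{\left(5 \right)}}{\left(34 + Q\right) \left(-123\right)} = \frac{2}{\left(34 - 61\right) \left(-123\right)} = \frac{2}{\left(-27\right) \left(-123\right)} = \frac{2}{3321}$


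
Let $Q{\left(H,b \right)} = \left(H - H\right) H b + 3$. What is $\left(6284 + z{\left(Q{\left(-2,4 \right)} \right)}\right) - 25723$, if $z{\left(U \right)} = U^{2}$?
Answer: $-19430$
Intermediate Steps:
$Q{\left(H,b \right)} = 3$ ($Q{\left(H,b \right)} = 0 H b + 3 = 0 b + 3 = 0 + 3 = 3$)
$\left(6284 + z{\left(Q{\left(-2,4 \right)} \right)}\right) - 25723 = \left(6284 + 3^{2}\right) - 25723 = \left(6284 + 9\right) - 25723 = 6293 - 25723 = -19430$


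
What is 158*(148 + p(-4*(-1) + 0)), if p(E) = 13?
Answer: 25438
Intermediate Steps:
158*(148 + p(-4*(-1) + 0)) = 158*(148 + 13) = 158*161 = 25438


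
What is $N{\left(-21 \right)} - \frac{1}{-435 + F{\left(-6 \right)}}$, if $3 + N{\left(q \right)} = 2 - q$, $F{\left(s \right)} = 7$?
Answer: $\frac{8561}{428} \approx 20.002$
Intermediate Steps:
$N{\left(q \right)} = -1 - q$ ($N{\left(q \right)} = -3 - \left(-2 + q\right) = -1 - q$)
$N{\left(-21 \right)} - \frac{1}{-435 + F{\left(-6 \right)}} = \left(-1 - -21\right) - \frac{1}{-435 + 7} = \left(-1 + 21\right) - \frac{1}{-428} = 20 - - \frac{1}{428} = 20 + \frac{1}{428} = \frac{8561}{428}$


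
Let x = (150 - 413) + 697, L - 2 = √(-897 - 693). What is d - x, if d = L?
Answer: -432 + I*√1590 ≈ -432.0 + 39.875*I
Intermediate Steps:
L = 2 + I*√1590 (L = 2 + √(-897 - 693) = 2 + √(-1590) = 2 + I*√1590 ≈ 2.0 + 39.875*I)
d = 2 + I*√1590 ≈ 2.0 + 39.875*I
x = 434 (x = -263 + 697 = 434)
d - x = (2 + I*√1590) - 1*434 = (2 + I*√1590) - 434 = -432 + I*√1590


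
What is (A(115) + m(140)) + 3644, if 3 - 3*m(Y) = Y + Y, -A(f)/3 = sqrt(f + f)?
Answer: 10655/3 - 3*sqrt(230) ≈ 3506.2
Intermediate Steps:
A(f) = -3*sqrt(2)*sqrt(f) (A(f) = -3*sqrt(f + f) = -3*sqrt(2)*sqrt(f))
m(Y) = 1 - 2*Y/3 (m(Y) = 1 - (Y + Y)/3 = 1 - 2*Y/3)
(A(115) + m(140)) + 3644 = (-3*sqrt(2)*sqrt(115) + (1 - 2/3*140)) + 3644 = (-3*sqrt(230) + (1 - 280/3)) + 3644 = (-3*sqrt(230) - 277/3) + 3644 = (-277/3 - 3*sqrt(230)) + 3644 = 10655/3 - 3*sqrt(230)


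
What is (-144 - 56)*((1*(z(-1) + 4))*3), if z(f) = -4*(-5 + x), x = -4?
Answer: -24000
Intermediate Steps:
z(f) = 36 (z(f) = -4*(-5 - 4) = -4*(-9) = 36)
(-144 - 56)*((1*(z(-1) + 4))*3) = (-144 - 56)*((1*(36 + 4))*3) = -200*1*40*3 = -8000*3 = -200*120 = -24000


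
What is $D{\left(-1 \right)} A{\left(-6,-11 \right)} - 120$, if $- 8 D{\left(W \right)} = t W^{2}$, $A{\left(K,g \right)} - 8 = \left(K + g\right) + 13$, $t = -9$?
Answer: $- \frac{231}{2} \approx -115.5$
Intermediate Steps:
$A{\left(K,g \right)} = 21 + K + g$ ($A{\left(K,g \right)} = 8 + \left(\left(K + g\right) + 13\right) = 8 + \left(13 + K + g\right) = 21 + K + g$)
$D{\left(W \right)} = \frac{9 W^{2}}{8}$ ($D{\left(W \right)} = - \frac{\left(-9\right) W^{2}}{8} = \frac{9 W^{2}}{8}$)
$D{\left(-1 \right)} A{\left(-6,-11 \right)} - 120 = \frac{9 \left(-1\right)^{2}}{8} \left(21 - 6 - 11\right) - 120 = \frac{9}{8} \cdot 1 \cdot 4 - 120 = \frac{9}{8} \cdot 4 - 120 = \frac{9}{2} - 120 = - \frac{231}{2}$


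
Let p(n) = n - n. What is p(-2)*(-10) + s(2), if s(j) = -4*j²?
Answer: -16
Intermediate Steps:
p(n) = 0
p(-2)*(-10) + s(2) = 0*(-10) - 4*2² = 0 - 4*4 = 0 - 16 = -16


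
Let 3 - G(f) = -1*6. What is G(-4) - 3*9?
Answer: -18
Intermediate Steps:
G(f) = 9 (G(f) = 3 - (-1)*6 = 3 - 1*(-6) = 3 + 6 = 9)
G(-4) - 3*9 = 9 - 3*9 = 9 - 27 = -18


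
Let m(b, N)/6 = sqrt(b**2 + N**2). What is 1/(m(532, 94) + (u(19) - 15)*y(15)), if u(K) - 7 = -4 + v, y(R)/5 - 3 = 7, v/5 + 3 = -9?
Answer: -5/3407 - sqrt(72965)/204420 ≈ -0.0027890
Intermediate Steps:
v = -60 (v = -15 + 5*(-9) = -15 - 45 = -60)
y(R) = 50 (y(R) = 15 + 5*7 = 15 + 35 = 50)
u(K) = -57 (u(K) = 7 + (-4 - 60) = 7 - 64 = -57)
m(b, N) = 6*sqrt(N**2 + b**2) (m(b, N) = 6*sqrt(b**2 + N**2) = 6*sqrt(N**2 + b**2))
1/(m(532, 94) + (u(19) - 15)*y(15)) = 1/(6*sqrt(94**2 + 532**2) + (-57 - 15)*50) = 1/(6*sqrt(8836 + 283024) - 72*50) = 1/(6*sqrt(291860) - 3600) = 1/(6*(2*sqrt(72965)) - 3600) = 1/(12*sqrt(72965) - 3600) = 1/(-3600 + 12*sqrt(72965))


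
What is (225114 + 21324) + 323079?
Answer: 569517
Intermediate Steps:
(225114 + 21324) + 323079 = 246438 + 323079 = 569517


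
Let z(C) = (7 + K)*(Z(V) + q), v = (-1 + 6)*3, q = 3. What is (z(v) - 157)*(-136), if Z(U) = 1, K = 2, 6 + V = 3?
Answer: 16456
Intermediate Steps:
V = -3 (V = -6 + 3 = -3)
v = 15 (v = 5*3 = 15)
z(C) = 36 (z(C) = (7 + 2)*(1 + 3) = 9*4 = 36)
(z(v) - 157)*(-136) = (36 - 157)*(-136) = -121*(-136) = 16456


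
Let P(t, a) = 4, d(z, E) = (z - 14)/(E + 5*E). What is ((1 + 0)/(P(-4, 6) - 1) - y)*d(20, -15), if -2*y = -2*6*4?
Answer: 71/45 ≈ 1.5778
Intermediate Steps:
d(z, E) = (-14 + z)/(6*E) (d(z, E) = (-14 + z)/((6*E)) = (-14 + z)*(1/(6*E)) = (-14 + z)/(6*E))
y = 24 (y = -(-2*6)*4/2 = -(-6)*4 = -½*(-48) = 24)
((1 + 0)/(P(-4, 6) - 1) - y)*d(20, -15) = ((1 + 0)/(4 - 1) - 1*24)*((⅙)*(-14 + 20)/(-15)) = (1/3 - 24)*((⅙)*(-1/15)*6) = (1*(⅓) - 24)*(-1/15) = (⅓ - 24)*(-1/15) = -71/3*(-1/15) = 71/45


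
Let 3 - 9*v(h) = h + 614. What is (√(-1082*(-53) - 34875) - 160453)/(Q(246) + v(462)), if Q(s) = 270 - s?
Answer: 1444077/857 - 9*√22471/857 ≈ 1683.5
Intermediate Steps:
v(h) = -611/9 - h/9 (v(h) = ⅓ - (h + 614)/9 = ⅓ - (614 + h)/9 = ⅓ + (-614/9 - h/9) = -611/9 - h/9)
(√(-1082*(-53) - 34875) - 160453)/(Q(246) + v(462)) = (√(-1082*(-53) - 34875) - 160453)/((270 - 1*246) + (-611/9 - ⅑*462)) = (√(57346 - 34875) - 160453)/((270 - 246) + (-611/9 - 154/3)) = (√22471 - 160453)/(24 - 1073/9) = (-160453 + √22471)/(-857/9) = (-160453 + √22471)*(-9/857) = 1444077/857 - 9*√22471/857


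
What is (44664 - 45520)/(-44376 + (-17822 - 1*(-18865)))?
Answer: 856/43333 ≈ 0.019754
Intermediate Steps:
(44664 - 45520)/(-44376 + (-17822 - 1*(-18865))) = -856/(-44376 + (-17822 + 18865)) = -856/(-44376 + 1043) = -856/(-43333) = -856*(-1/43333) = 856/43333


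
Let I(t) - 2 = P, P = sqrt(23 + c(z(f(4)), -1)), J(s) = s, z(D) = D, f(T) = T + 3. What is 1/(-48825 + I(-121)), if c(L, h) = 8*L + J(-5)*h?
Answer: -48823/2383685245 - 2*sqrt(21)/2383685245 ≈ -2.0486e-5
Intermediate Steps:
f(T) = 3 + T
c(L, h) = -5*h + 8*L (c(L, h) = 8*L - 5*h = -5*h + 8*L)
P = 2*sqrt(21) (P = sqrt(23 + (-5*(-1) + 8*(3 + 4))) = sqrt(23 + (5 + 8*7)) = sqrt(23 + (5 + 56)) = sqrt(23 + 61) = sqrt(84) = 2*sqrt(21) ≈ 9.1651)
I(t) = 2 + 2*sqrt(21)
1/(-48825 + I(-121)) = 1/(-48825 + (2 + 2*sqrt(21))) = 1/(-48823 + 2*sqrt(21))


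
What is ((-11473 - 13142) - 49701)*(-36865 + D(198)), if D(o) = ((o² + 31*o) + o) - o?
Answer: -629976732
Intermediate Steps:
D(o) = o² + 31*o (D(o) = (o² + 32*o) - o = o² + 31*o)
((-11473 - 13142) - 49701)*(-36865 + D(198)) = ((-11473 - 13142) - 49701)*(-36865 + 198*(31 + 198)) = (-24615 - 49701)*(-36865 + 198*229) = -74316*(-36865 + 45342) = -74316*8477 = -629976732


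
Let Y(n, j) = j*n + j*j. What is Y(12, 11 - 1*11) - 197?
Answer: -197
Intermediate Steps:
Y(n, j) = j² + j*n (Y(n, j) = j*n + j² = j² + j*n)
Y(12, 11 - 1*11) - 197 = (11 - 1*11)*((11 - 1*11) + 12) - 197 = (11 - 11)*((11 - 11) + 12) - 197 = 0*(0 + 12) - 197 = 0*12 - 197 = 0 - 197 = -197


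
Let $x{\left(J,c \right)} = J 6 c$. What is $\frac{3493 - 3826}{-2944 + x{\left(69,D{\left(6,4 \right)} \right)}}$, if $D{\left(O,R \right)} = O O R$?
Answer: $- \frac{333}{56672} \approx -0.0058759$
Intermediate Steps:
$D{\left(O,R \right)} = R O^{2}$ ($D{\left(O,R \right)} = O^{2} R = R O^{2}$)
$x{\left(J,c \right)} = 6 J c$
$\frac{3493 - 3826}{-2944 + x{\left(69,D{\left(6,4 \right)} \right)}} = \frac{3493 - 3826}{-2944 + 6 \cdot 69 \cdot 4 \cdot 6^{2}} = - \frac{333}{-2944 + 6 \cdot 69 \cdot 4 \cdot 36} = - \frac{333}{-2944 + 6 \cdot 69 \cdot 144} = - \frac{333}{-2944 + 59616} = - \frac{333}{56672}$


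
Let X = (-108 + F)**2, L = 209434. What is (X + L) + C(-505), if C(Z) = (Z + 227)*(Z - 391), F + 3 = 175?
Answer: 462618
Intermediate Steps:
F = 172 (F = -3 + 175 = 172)
C(Z) = (-391 + Z)*(227 + Z) (C(Z) = (227 + Z)*(-391 + Z) = (-391 + Z)*(227 + Z))
X = 4096 (X = (-108 + 172)**2 = 64**2 = 4096)
(X + L) + C(-505) = (4096 + 209434) + (-88757 + (-505)**2 - 164*(-505)) = 213530 + (-88757 + 255025 + 82820) = 213530 + 249088 = 462618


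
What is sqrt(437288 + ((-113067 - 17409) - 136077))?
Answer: sqrt(170735) ≈ 413.20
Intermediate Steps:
sqrt(437288 + ((-113067 - 17409) - 136077)) = sqrt(437288 + (-130476 - 136077)) = sqrt(437288 - 266553) = sqrt(170735)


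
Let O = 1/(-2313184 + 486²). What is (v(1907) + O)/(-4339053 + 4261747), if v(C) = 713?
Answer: -1480892443/160563634328 ≈ -0.0092231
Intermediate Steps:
O = -1/2076988 (O = 1/(-2313184 + 236196) = 1/(-2076988) = -1/2076988 ≈ -4.8147e-7)
(v(1907) + O)/(-4339053 + 4261747) = (713 - 1/2076988)/(-4339053 + 4261747) = (1480892443/2076988)/(-77306) = (1480892443/2076988)*(-1/77306) = -1480892443/160563634328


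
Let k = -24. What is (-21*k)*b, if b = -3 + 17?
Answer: 7056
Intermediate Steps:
b = 14
(-21*k)*b = -21*(-24)*14 = 504*14 = 7056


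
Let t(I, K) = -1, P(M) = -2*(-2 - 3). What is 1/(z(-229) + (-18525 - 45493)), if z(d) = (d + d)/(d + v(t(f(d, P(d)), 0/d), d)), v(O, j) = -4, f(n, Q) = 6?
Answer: -233/14915736 ≈ -1.5621e-5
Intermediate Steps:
P(M) = 10 (P(M) = -2*(-5) = 10)
z(d) = 2*d/(-4 + d) (z(d) = (d + d)/(d - 4) = (2*d)/(-4 + d) = 2*d/(-4 + d))
1/(z(-229) + (-18525 - 45493)) = 1/(2*(-229)/(-4 - 229) + (-18525 - 45493)) = 1/(2*(-229)/(-233) - 64018) = 1/(2*(-229)*(-1/233) - 64018) = 1/(458/233 - 64018) = 1/(-14915736/233) = -233/14915736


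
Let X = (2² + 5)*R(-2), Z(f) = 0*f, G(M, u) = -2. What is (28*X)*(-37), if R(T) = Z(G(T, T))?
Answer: 0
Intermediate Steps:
Z(f) = 0
R(T) = 0
X = 0 (X = (2² + 5)*0 = (4 + 5)*0 = 9*0 = 0)
(28*X)*(-37) = (28*0)*(-37) = 0*(-37) = 0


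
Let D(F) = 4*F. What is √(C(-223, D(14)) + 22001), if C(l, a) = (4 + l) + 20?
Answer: √21802 ≈ 147.66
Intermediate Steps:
C(l, a) = 24 + l
√(C(-223, D(14)) + 22001) = √((24 - 223) + 22001) = √(-199 + 22001) = √21802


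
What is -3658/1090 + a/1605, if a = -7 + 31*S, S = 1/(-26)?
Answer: -5096017/1516190 ≈ -3.3611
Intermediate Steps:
S = -1/26 ≈ -0.038462
a = -213/26 (a = -7 + 31*(-1/26) = -7 - 31/26 = -213/26 ≈ -8.1923)
-3658/1090 + a/1605 = -3658/1090 - 213/26/1605 = -3658*1/1090 - 213/26*1/1605 = -1829/545 - 71/13910 = -5096017/1516190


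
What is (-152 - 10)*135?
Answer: -21870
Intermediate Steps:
(-152 - 10)*135 = -162*135 = -21870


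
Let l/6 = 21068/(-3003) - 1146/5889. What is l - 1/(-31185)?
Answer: -2648301137/61216155 ≈ -43.261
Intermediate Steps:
l = -6539020/151151 (l = 6*(21068/(-3003) - 1146/5889) = 6*(21068*(-1/3003) - 1146*1/5889) = 6*(-21068/3003 - 382/1963) = 6*(-3269510/453453) = -6539020/151151 ≈ -43.261)
l - 1/(-31185) = -6539020/151151 - 1/(-31185) = -6539020/151151 - 1*(-1/31185) = -6539020/151151 + 1/31185 = -2648301137/61216155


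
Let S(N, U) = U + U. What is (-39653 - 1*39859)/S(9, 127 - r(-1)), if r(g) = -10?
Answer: -39756/137 ≈ -290.19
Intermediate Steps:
S(N, U) = 2*U
(-39653 - 1*39859)/S(9, 127 - r(-1)) = (-39653 - 1*39859)/((2*(127 - 1*(-10)))) = (-39653 - 39859)/((2*(127 + 10))) = -79512/(2*137) = -79512/274 = -79512*1/274 = -39756/137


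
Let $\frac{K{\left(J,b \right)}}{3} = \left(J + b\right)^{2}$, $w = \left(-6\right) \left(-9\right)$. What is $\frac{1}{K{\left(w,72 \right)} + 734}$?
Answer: $\frac{1}{48362} \approx 2.0677 \cdot 10^{-5}$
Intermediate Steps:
$w = 54$
$K{\left(J,b \right)} = 3 \left(J + b\right)^{2}$
$\frac{1}{K{\left(w,72 \right)} + 734} = \frac{1}{3 \left(54 + 72\right)^{2} + 734} = \frac{1}{3 \cdot 126^{2} + 734} = \frac{1}{3 \cdot 15876 + 734} = \frac{1}{47628 + 734} = \frac{1}{48362}$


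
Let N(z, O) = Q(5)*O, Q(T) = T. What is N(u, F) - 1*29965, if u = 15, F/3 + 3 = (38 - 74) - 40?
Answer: -31150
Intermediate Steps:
F = -237 (F = -9 + 3*((38 - 74) - 40) = -9 + 3*(-36 - 40) = -9 + 3*(-76) = -9 - 228 = -237)
N(z, O) = 5*O
N(u, F) - 1*29965 = 5*(-237) - 1*29965 = -1185 - 29965 = -31150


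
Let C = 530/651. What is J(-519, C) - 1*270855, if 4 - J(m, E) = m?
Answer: -270332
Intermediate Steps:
C = 530/651 (C = 530*(1/651) = 530/651 ≈ 0.81413)
J(m, E) = 4 - m
J(-519, C) - 1*270855 = (4 - 1*(-519)) - 1*270855 = (4 + 519) - 270855 = 523 - 270855 = -270332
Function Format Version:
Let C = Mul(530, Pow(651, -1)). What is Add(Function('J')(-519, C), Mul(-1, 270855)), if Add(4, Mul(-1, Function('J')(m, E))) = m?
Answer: -270332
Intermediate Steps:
C = Rational(530, 651) (C = Mul(530, Rational(1, 651)) = Rational(530, 651) ≈ 0.81413)
Function('J')(m, E) = Add(4, Mul(-1, m))
Add(Function('J')(-519, C), Mul(-1, 270855)) = Add(Add(4, Mul(-1, -519)), Mul(-1, 270855)) = Add(Add(4, 519), -270855) = Add(523, -270855) = -270332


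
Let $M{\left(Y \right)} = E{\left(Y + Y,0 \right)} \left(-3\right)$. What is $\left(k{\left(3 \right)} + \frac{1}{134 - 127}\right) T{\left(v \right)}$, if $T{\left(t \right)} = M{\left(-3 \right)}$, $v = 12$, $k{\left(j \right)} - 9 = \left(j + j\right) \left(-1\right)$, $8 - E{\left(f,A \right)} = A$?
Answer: $- \frac{528}{7} \approx -75.429$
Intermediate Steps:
$E{\left(f,A \right)} = 8 - A$
$M{\left(Y \right)} = -24$ ($M{\left(Y \right)} = \left(8 - 0\right) \left(-3\right) = \left(8 + 0\right) \left(-3\right) = 8 \left(-3\right) = -24$)
$k{\left(j \right)} = 9 - 2 j$ ($k{\left(j \right)} = 9 + \left(j + j\right) \left(-1\right) = 9 + 2 j \left(-1\right) = 9 - 2 j$)
$T{\left(t \right)} = -24$
$\left(k{\left(3 \right)} + \frac{1}{134 - 127}\right) T{\left(v \right)} = \left(\left(9 - 6\right) + \frac{1}{134 - 127}\right) \left(-24\right) = \left(\left(9 - 6\right) + \frac{1}{7}\right) \left(-24\right) = \left(3 + \frac{1}{7}\right) \left(-24\right) = \frac{22}{7} \left(-24\right) = - \frac{528}{7}$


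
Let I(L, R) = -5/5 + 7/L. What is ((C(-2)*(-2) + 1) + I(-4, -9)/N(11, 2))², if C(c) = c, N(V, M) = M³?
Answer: 22201/1024 ≈ 21.681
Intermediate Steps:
I(L, R) = -1 + 7/L (I(L, R) = -5*⅕ + 7/L = -1 + 7/L)
((C(-2)*(-2) + 1) + I(-4, -9)/N(11, 2))² = ((-2*(-2) + 1) + ((7 - 1*(-4))/(-4))/(2³))² = ((4 + 1) - (7 + 4)/4/8)² = (5 - ¼*11*(⅛))² = (5 - 11/4*⅛)² = (5 - 11/32)² = (149/32)² = 22201/1024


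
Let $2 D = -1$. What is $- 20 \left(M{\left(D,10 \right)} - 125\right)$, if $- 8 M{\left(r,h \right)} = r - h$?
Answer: $\frac{9895}{4} \approx 2473.8$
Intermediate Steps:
$D = - \frac{1}{2}$ ($D = \frac{1}{2} \left(-1\right) = - \frac{1}{2} \approx -0.5$)
$M{\left(r,h \right)} = - \frac{r}{8} + \frac{h}{8}$ ($M{\left(r,h \right)} = - \frac{r - h}{8} = - \frac{r}{8} + \frac{h}{8}$)
$- 20 \left(M{\left(D,10 \right)} - 125\right) = - 20 \left(\left(\left(- \frac{1}{8}\right) \left(- \frac{1}{2}\right) + \frac{1}{8} \cdot 10\right) - 125\right) = - 20 \left(\left(\frac{1}{16} + \frac{5}{4}\right) - 125\right) = - 20 \left(\frac{21}{16} - 125\right) = \left(-20\right) \left(- \frac{1979}{16}\right) = \frac{9895}{4}$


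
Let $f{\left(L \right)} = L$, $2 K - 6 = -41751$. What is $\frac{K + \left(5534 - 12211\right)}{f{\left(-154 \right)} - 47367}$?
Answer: $\frac{55099}{95042} \approx 0.57973$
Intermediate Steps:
$K = - \frac{41745}{2}$ ($K = 3 + \frac{1}{2} \left(-41751\right) = 3 - \frac{41751}{2} = - \frac{41745}{2} \approx -20873.0$)
$\frac{K + \left(5534 - 12211\right)}{f{\left(-154 \right)} - 47367} = \frac{- \frac{41745}{2} + \left(5534 - 12211\right)}{-154 - 47367} = \frac{- \frac{41745}{2} + \left(5534 - 12211\right)}{-47521} = \left(- \frac{41745}{2} - 6677\right) \left(- \frac{1}{47521}\right) = \left(- \frac{55099}{2}\right) \left(- \frac{1}{47521}\right) = \frac{55099}{95042}$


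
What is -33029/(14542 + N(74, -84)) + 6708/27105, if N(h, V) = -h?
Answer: -20466659/10055260 ≈ -2.0354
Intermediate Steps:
-33029/(14542 + N(74, -84)) + 6708/27105 = -33029/(14542 - 1*74) + 6708/27105 = -33029/(14542 - 74) + 6708*(1/27105) = -33029/14468 + 172/695 = -20466659/10055260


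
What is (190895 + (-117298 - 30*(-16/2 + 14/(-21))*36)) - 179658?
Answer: -96701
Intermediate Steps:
(190895 + (-117298 - 30*(-16/2 + 14/(-21))*36)) - 179658 = (190895 + (-117298 - 30*(-16*1/2 + 14*(-1/21))*36)) - 179658 = (190895 + (-117298 - 30*(-8 - 2/3)*36)) - 179658 = (190895 + (-117298 - 30*(-26/3)*36)) - 179658 = (190895 + (-117298 + 260*36)) - 179658 = (190895 + (-117298 + 9360)) - 179658 = (190895 - 107938) - 179658 = 82957 - 179658 = -96701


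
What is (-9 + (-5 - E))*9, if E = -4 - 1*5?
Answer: -45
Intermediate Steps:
E = -9 (E = -4 - 5 = -9)
(-9 + (-5 - E))*9 = (-9 + (-5 - 1*(-9)))*9 = (-9 + (-5 + 9))*9 = (-9 + 4)*9 = -5*9 = -45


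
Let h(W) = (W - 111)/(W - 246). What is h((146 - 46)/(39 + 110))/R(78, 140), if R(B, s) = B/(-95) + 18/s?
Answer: -1561705/2404731 ≈ -0.64943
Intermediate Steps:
R(B, s) = 18/s - B/95 (R(B, s) = B*(-1/95) + 18/s = -B/95 + 18/s = 18/s - B/95)
h(W) = (-111 + W)/(-246 + W)
h((146 - 46)/(39 + 110))/R(78, 140) = ((-111 + (146 - 46)/(39 + 110))/(-246 + (146 - 46)/(39 + 110)))/(18/140 - 1/95*78) = ((-111 + 100/149)/(-246 + 100/149))/(18*(1/140) - 78/95) = ((-111 + 100*(1/149))/(-246 + 100*(1/149)))/(9/70 - 78/95) = ((-111 + 100/149)/(-246 + 100/149))/(-921/1330) = (-16439/149/(-36554/149))*(-1330/921) = -149/36554*(-16439/149)*(-1330/921) = (16439/36554)*(-1330/921) = -1561705/2404731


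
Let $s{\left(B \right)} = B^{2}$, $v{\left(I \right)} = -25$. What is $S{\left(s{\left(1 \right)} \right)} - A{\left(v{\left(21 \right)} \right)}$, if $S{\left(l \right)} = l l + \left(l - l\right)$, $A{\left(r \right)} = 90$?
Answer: $-89$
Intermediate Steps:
$S{\left(l \right)} = l^{2}$ ($S{\left(l \right)} = l^{2} + 0 = l^{2}$)
$S{\left(s{\left(1 \right)} \right)} - A{\left(v{\left(21 \right)} \right)} = \left(1^{2}\right)^{2} - 90 = 1^{2} - 90 = 1 - 90 = -89$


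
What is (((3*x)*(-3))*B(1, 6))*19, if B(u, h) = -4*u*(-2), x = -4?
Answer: 5472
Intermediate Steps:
B(u, h) = 8*u
(((3*x)*(-3))*B(1, 6))*19 = (((3*(-4))*(-3))*(8*1))*19 = (-12*(-3)*8)*19 = (36*8)*19 = 288*19 = 5472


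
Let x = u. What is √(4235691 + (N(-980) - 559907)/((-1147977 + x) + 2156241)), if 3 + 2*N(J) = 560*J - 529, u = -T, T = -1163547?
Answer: 2*√554965246089728903/723937 ≈ 2058.1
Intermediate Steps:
u = 1163547 (u = -1*(-1163547) = 1163547)
x = 1163547
N(J) = -266 + 280*J (N(J) = -3/2 + (560*J - 529)/2 = -3/2 + (-529 + 560*J)/2 = -3/2 + (-529/2 + 280*J) = -266 + 280*J)
√(4235691 + (N(-980) - 559907)/((-1147977 + x) + 2156241)) = √(4235691 + ((-266 + 280*(-980)) - 559907)/((-1147977 + 1163547) + 2156241)) = √(4235691 + ((-266 - 274400) - 559907)/(15570 + 2156241)) = √(4235691 + (-274666 - 559907)/2171811) = √(4235691 - 834573*1/2171811) = √(4235691 - 278191/723937) = √(3066373157276/723937) = 2*√554965246089728903/723937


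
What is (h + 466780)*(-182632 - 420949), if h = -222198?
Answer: -147625048142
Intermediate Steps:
(h + 466780)*(-182632 - 420949) = (-222198 + 466780)*(-182632 - 420949) = 244582*(-603581) = -147625048142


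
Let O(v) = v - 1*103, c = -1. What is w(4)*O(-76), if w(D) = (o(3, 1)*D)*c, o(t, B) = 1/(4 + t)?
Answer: 716/7 ≈ 102.29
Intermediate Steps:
O(v) = -103 + v (O(v) = v - 103 = -103 + v)
w(D) = -D/7 (w(D) = (D/(4 + 3))*(-1) = (D/7)*(-1) = -D/7)
w(4)*O(-76) = (-⅐*4)*(-103 - 76) = -4/7*(-179) = 716/7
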